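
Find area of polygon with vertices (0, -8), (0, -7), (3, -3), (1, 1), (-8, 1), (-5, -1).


Shoelace sum: (0*(-7) - 0*(-8)) + (0*(-3) - 3*(-7)) + (3*1 - 1*(-3)) + (1*1 - (-8)*1) + ((-8)*(-1) - (-5)*1) + ((-5)*(-8) - 0*(-1))
= 89
Area = |89|/2 = 44.5

44.5


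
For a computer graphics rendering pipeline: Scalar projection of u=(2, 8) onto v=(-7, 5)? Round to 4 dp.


u.v = 26, |v| = sqrt(74) = 8.6023
Scalar projection = u.v / |v| = 26 / sqrt(74) = 3.0224

3.0224


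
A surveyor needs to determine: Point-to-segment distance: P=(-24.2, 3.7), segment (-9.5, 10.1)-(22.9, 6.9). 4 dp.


Project P onto AB: t = 0 (clamped to [0,1])
Closest point on segment: (-9.5, 10.1)
Distance: 16.0328

16.0328


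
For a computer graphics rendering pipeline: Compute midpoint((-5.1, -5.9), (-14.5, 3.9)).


M = (((-5.1)+(-14.5))/2, ((-5.9)+3.9)/2)
= (-9.8, -1)

(-9.8, -1)


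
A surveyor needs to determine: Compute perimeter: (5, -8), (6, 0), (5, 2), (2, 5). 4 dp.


Sides: (5, -8)->(6, 0): sqrt(65) = 8.062258, (6, 0)->(5, 2): sqrt(5) = 2.236068, (5, 2)->(2, 5): sqrt(18) = 4.242641, (2, 5)->(5, -8): sqrt(178) = 13.341664
Sum = 27.882631
Perimeter = 27.8826

27.8826


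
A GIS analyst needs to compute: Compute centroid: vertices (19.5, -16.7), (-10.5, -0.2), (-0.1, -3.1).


Centroid = ((x_A+x_B+x_C)/3, (y_A+y_B+y_C)/3)
= ((19.5+(-10.5)+(-0.1))/3, ((-16.7)+(-0.2)+(-3.1))/3)
= (2.9667, -6.6667)

(2.9667, -6.6667)


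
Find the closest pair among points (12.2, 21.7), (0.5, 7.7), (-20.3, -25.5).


d(P0,P1) = 18.2453, d(P0,P2) = 57.307, d(P1,P2) = 39.1775
Closest: P0 and P1

Closest pair: (12.2, 21.7) and (0.5, 7.7), distance = 18.2453


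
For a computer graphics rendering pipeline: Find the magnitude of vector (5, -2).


|u| = sqrt(5^2 + (-2)^2) = sqrt(29) = 5.3852

5.3852


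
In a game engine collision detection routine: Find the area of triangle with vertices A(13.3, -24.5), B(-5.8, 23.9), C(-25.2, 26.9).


Area = |x_A(y_B-y_C) + x_B(y_C-y_A) + x_C(y_A-y_B)|/2
= |(-39.9) + (-298.12) + 1219.68|/2
= 881.66/2 = 440.83

440.83


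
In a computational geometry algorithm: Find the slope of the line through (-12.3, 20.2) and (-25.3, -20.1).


slope = (y2-y1)/(x2-x1) = ((-20.1)-20.2)/((-25.3)-(-12.3)) = (-40.3)/(-13) = 3.1

3.1


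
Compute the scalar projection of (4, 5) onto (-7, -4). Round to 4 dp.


u.v = -48, |v| = sqrt(65) = 8.0623
Scalar projection = u.v / |v| = -48 / sqrt(65) = -5.9537

-5.9537


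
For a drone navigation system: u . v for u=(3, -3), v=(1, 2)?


u . v = u_x*v_x + u_y*v_y = 3*1 + (-3)*2
= 3 + (-6) = -3

-3


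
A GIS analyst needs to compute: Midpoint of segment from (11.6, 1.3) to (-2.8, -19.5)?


M = ((11.6+(-2.8))/2, (1.3+(-19.5))/2)
= (4.4, -9.1)

(4.4, -9.1)


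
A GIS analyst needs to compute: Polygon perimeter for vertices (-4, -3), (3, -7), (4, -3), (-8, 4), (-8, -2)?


Sides: (-4, -3)->(3, -7): sqrt(65) = 8.062258, (3, -7)->(4, -3): sqrt(17) = 4.123106, (4, -3)->(-8, 4): sqrt(193) = 13.892444, (-8, 4)->(-8, -2): sqrt(36) = 6, (-8, -2)->(-4, -3): sqrt(17) = 4.123106
Sum = 36.200914
Perimeter = 36.2009

36.2009


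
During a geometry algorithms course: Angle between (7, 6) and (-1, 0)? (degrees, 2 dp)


u.v = -7, |u| = sqrt(85) = 9.2195, |v| = sqrt(1) = 1
cos(theta) = u.v/(|u||v|) = -7/sqrt(85) = -0.759257
theta = acos(-0.759257) = 139.4 degrees

139.4 degrees


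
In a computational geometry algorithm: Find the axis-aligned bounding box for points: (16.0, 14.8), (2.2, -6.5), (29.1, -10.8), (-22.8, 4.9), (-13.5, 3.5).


x range: [-22.8, 29.1]
y range: [-10.8, 14.8]
Bounding box: (-22.8,-10.8) to (29.1,14.8)

(-22.8,-10.8) to (29.1,14.8)


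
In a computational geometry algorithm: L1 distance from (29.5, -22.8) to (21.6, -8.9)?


|29.5-21.6| + |(-22.8)-(-8.9)| = 7.9 + 13.9 = 21.8

21.8


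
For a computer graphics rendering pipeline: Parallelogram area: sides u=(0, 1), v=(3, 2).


|u x v| = |0*2 - 1*3|
= |0 - 3| = 3

3


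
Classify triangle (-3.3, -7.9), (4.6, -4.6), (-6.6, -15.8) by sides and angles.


Side lengths squared: AB^2=73.3, BC^2=250.88, CA^2=73.3
Sorted: [73.3, 73.3, 250.88]
By sides: Isosceles, By angles: Obtuse

Isosceles, Obtuse


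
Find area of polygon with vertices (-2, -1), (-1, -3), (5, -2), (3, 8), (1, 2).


Shoelace sum: ((-2)*(-3) - (-1)*(-1)) + ((-1)*(-2) - 5*(-3)) + (5*8 - 3*(-2)) + (3*2 - 1*8) + (1*(-1) - (-2)*2)
= 69
Area = |69|/2 = 34.5

34.5


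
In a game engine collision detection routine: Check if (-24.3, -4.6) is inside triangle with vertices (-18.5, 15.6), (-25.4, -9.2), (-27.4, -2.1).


Cross products: AB x AP = -4.46, BC x BP = -17.01, CA x CP = -77.12
All same sign? yes

Yes, inside


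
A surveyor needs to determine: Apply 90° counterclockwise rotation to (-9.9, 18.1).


90° CCW: (x,y) -> (-y, x)
(-9.9,18.1) -> (-18.1, -9.9)

(-18.1, -9.9)


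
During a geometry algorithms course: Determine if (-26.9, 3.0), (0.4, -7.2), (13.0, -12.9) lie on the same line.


Cross product: (0.4-(-26.9))*((-12.9)-3) - ((-7.2)-3)*(13-(-26.9))
= -27.09

No, not collinear


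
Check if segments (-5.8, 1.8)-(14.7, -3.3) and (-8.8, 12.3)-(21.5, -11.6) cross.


Cross products: d1=-246.45, d2=88.97, d3=199.95, d4=-135.47
d1*d2 < 0 and d3*d4 < 0? yes

Yes, they intersect


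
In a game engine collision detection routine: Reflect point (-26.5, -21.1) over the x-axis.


Reflection over x-axis: (x,y) -> (x,-y)
(-26.5, -21.1) -> (-26.5, 21.1)

(-26.5, 21.1)


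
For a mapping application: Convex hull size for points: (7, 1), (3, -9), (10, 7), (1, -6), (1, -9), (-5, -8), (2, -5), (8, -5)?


Convex hull vertices (CCW): (-5, -8), (1, -9), (3, -9), (8, -5), (10, 7)
Count = 5

5


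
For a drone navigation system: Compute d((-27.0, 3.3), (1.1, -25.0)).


dx=28.1, dy=-28.3
d^2 = 28.1^2 + (-28.3)^2 = 1590.5
d = sqrt(1590.5) = 39.8811

39.8811


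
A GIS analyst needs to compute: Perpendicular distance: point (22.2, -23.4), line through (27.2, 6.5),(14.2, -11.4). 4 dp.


|cross product| = 299.2
|line direction| = sqrt(489.41) = 22.1226
Distance = 299.2/sqrt(489.41) = 13.5246

13.5246


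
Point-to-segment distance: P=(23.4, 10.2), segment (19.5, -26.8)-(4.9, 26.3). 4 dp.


Project P onto AB: t = 0.629 (clamped to [0,1])
Closest point on segment: (10.3159, 6.6025)
Distance: 13.5697

13.5697


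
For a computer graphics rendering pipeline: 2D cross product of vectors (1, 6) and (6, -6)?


u x v = u_x*v_y - u_y*v_x = 1*(-6) - 6*6
= (-6) - 36 = -42

-42


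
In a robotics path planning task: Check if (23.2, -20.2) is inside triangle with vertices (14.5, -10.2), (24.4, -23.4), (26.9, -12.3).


Cross products: AB x AP = 15.84, BC x BP = 21.32, CA x CP = 105.73
All same sign? yes

Yes, inside


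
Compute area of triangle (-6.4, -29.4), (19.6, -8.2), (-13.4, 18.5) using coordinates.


Area = |x_A(y_B-y_C) + x_B(y_C-y_A) + x_C(y_A-y_B)|/2
= |170.88 + 938.84 + 284.08|/2
= 1393.8/2 = 696.9

696.9


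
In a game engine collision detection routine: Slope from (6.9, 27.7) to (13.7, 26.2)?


slope = (y2-y1)/(x2-x1) = (26.2-27.7)/(13.7-6.9) = (-1.5)/6.8 = -0.2206

-0.2206


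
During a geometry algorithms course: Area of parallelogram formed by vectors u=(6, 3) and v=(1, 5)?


|u x v| = |6*5 - 3*1|
= |30 - 3| = 27

27


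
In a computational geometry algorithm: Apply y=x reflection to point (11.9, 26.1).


Reflection over y=x: (x,y) -> (y,x)
(11.9, 26.1) -> (26.1, 11.9)

(26.1, 11.9)


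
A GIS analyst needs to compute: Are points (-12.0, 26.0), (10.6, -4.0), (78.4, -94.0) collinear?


Cross product: (10.6-(-12))*((-94)-26) - ((-4)-26)*(78.4-(-12))
= 0

Yes, collinear


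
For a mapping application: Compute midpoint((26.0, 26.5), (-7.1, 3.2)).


M = ((26+(-7.1))/2, (26.5+3.2)/2)
= (9.45, 14.85)

(9.45, 14.85)


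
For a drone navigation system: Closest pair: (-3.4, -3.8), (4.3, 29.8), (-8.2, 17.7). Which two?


d(P0,P1) = 34.471, d(P0,P2) = 22.0293, d(P1,P2) = 17.3971
Closest: P1 and P2

Closest pair: (4.3, 29.8) and (-8.2, 17.7), distance = 17.3971


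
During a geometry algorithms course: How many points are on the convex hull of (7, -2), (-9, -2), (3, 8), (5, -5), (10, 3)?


Convex hull vertices (CCW): (-9, -2), (5, -5), (7, -2), (10, 3), (3, 8)
Count = 5

5


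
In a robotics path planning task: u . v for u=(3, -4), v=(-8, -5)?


u . v = u_x*v_x + u_y*v_y = 3*(-8) + (-4)*(-5)
= (-24) + 20 = -4

-4


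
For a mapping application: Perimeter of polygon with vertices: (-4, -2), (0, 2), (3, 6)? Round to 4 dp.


Sides: (-4, -2)->(0, 2): sqrt(32) = 5.656854, (0, 2)->(3, 6): sqrt(25) = 5, (3, 6)->(-4, -2): sqrt(113) = 10.630146
Sum = 21.287
Perimeter = 21.287

21.287


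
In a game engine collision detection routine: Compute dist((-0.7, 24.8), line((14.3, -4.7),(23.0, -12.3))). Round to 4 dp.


|cross product| = 142.65
|line direction| = sqrt(133.45) = 11.5521
Distance = 142.65/sqrt(133.45) = 12.3485

12.3485


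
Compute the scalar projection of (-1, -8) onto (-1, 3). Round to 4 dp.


u.v = -23, |v| = sqrt(10) = 3.1623
Scalar projection = u.v / |v| = -23 / sqrt(10) = -7.2732

-7.2732


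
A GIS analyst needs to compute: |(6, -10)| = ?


|u| = sqrt(6^2 + (-10)^2) = sqrt(136) = 11.6619

11.6619


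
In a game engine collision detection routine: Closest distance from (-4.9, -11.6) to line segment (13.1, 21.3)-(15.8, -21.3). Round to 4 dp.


Project P onto AB: t = 0.7425 (clamped to [0,1])
Closest point on segment: (15.1049, -10.3321)
Distance: 20.045

20.045


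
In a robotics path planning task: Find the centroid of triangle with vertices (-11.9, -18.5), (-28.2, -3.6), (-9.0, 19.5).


Centroid = ((x_A+x_B+x_C)/3, (y_A+y_B+y_C)/3)
= (((-11.9)+(-28.2)+(-9))/3, ((-18.5)+(-3.6)+19.5)/3)
= (-16.3667, -0.8667)

(-16.3667, -0.8667)


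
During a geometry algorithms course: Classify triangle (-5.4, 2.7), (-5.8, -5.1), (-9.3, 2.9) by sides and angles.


Side lengths squared: AB^2=61, BC^2=76.25, CA^2=15.25
Sorted: [15.25, 61, 76.25]
By sides: Scalene, By angles: Right

Scalene, Right


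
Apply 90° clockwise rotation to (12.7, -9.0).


90° CW: (x,y) -> (y, -x)
(12.7,-9) -> (-9, -12.7)

(-9, -12.7)


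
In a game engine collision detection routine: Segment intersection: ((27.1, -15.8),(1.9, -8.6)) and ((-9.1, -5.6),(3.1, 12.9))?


Cross products: d1=-794.14, d2=-240.1, d3=3.6, d4=-550.44
d1*d2 < 0 and d3*d4 < 0? no

No, they don't intersect


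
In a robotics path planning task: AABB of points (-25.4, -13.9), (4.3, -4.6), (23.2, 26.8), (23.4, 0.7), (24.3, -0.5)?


x range: [-25.4, 24.3]
y range: [-13.9, 26.8]
Bounding box: (-25.4,-13.9) to (24.3,26.8)

(-25.4,-13.9) to (24.3,26.8)


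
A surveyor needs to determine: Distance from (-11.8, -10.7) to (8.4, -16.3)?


dx=20.2, dy=-5.6
d^2 = 20.2^2 + (-5.6)^2 = 439.4
d = sqrt(439.4) = 20.9619

20.9619


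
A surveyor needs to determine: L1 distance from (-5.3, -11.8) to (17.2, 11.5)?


|(-5.3)-17.2| + |(-11.8)-11.5| = 22.5 + 23.3 = 45.8

45.8


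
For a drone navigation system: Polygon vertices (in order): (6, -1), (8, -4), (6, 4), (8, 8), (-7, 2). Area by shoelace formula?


Shoelace sum: (6*(-4) - 8*(-1)) + (8*4 - 6*(-4)) + (6*8 - 8*4) + (8*2 - (-7)*8) + ((-7)*(-1) - 6*2)
= 123
Area = |123|/2 = 61.5

61.5


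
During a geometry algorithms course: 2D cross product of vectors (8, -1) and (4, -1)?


u x v = u_x*v_y - u_y*v_x = 8*(-1) - (-1)*4
= (-8) - (-4) = -4

-4


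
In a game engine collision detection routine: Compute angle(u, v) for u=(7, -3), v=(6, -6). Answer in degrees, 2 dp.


u.v = 60, |u| = sqrt(58) = 7.6158, |v| = sqrt(72) = 8.4853
cos(theta) = u.v/(|u||v|) = 60/sqrt(4176) = 0.928477
theta = acos(0.928477) = 21.8 degrees

21.8 degrees


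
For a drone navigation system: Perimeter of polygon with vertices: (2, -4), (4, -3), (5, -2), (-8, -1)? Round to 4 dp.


Sides: (2, -4)->(4, -3): sqrt(5) = 2.236068, (4, -3)->(5, -2): sqrt(2) = 1.414214, (5, -2)->(-8, -1): sqrt(170) = 13.038405, (-8, -1)->(2, -4): sqrt(109) = 10.440307
Sum = 27.128994
Perimeter = 27.129

27.129


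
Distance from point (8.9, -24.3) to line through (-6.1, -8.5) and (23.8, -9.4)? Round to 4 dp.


|cross product| = 458.92
|line direction| = sqrt(894.82) = 29.9135
Distance = 458.92/sqrt(894.82) = 15.3415

15.3415


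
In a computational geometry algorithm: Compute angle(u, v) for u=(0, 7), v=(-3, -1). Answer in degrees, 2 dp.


u.v = -7, |u| = sqrt(49) = 7, |v| = sqrt(10) = 3.1623
cos(theta) = u.v/(|u||v|) = -7/sqrt(490) = -0.316228
theta = acos(-0.316228) = 108.43 degrees

108.43 degrees


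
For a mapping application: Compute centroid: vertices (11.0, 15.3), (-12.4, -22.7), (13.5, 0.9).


Centroid = ((x_A+x_B+x_C)/3, (y_A+y_B+y_C)/3)
= ((11+(-12.4)+13.5)/3, (15.3+(-22.7)+0.9)/3)
= (4.0333, -2.1667)

(4.0333, -2.1667)


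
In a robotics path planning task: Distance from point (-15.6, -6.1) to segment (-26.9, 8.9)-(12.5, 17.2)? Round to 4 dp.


Project P onto AB: t = 0.1978 (clamped to [0,1])
Closest point on segment: (-19.1058, 10.5419)
Distance: 17.0072

17.0072


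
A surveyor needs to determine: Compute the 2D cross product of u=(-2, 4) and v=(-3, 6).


u x v = u_x*v_y - u_y*v_x = (-2)*6 - 4*(-3)
= (-12) - (-12) = 0

0


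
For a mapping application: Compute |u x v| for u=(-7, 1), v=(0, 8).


|u x v| = |(-7)*8 - 1*0|
= |(-56) - 0| = 56

56


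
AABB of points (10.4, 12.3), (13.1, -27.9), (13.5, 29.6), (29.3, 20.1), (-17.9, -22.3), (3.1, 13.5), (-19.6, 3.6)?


x range: [-19.6, 29.3]
y range: [-27.9, 29.6]
Bounding box: (-19.6,-27.9) to (29.3,29.6)

(-19.6,-27.9) to (29.3,29.6)


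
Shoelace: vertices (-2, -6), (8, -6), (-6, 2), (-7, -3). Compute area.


Shoelace sum: ((-2)*(-6) - 8*(-6)) + (8*2 - (-6)*(-6)) + ((-6)*(-3) - (-7)*2) + ((-7)*(-6) - (-2)*(-3))
= 108
Area = |108|/2 = 54

54


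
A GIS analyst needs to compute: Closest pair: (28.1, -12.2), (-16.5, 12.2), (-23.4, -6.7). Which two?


d(P0,P1) = 50.8382, d(P0,P2) = 51.7929, d(P1,P2) = 20.1201
Closest: P1 and P2

Closest pair: (-16.5, 12.2) and (-23.4, -6.7), distance = 20.1201


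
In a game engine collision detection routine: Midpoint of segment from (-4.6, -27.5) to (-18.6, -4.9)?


M = (((-4.6)+(-18.6))/2, ((-27.5)+(-4.9))/2)
= (-11.6, -16.2)

(-11.6, -16.2)


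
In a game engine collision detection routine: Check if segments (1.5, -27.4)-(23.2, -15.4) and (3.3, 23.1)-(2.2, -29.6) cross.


Cross products: d1=-39.31, d2=1091.08, d3=1074.25, d4=-56.14
d1*d2 < 0 and d3*d4 < 0? yes

Yes, they intersect


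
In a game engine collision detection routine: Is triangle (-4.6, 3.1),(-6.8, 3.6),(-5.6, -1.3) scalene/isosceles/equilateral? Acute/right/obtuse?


Side lengths squared: AB^2=5.09, BC^2=25.45, CA^2=20.36
Sorted: [5.09, 20.36, 25.45]
By sides: Scalene, By angles: Right

Scalene, Right


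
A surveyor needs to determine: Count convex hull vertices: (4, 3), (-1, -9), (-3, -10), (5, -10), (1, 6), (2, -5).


Convex hull vertices (CCW): (-3, -10), (5, -10), (4, 3), (1, 6)
Count = 4

4


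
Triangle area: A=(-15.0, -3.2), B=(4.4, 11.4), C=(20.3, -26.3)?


Area = |x_A(y_B-y_C) + x_B(y_C-y_A) + x_C(y_A-y_B)|/2
= |(-565.5) + (-101.64) + (-296.38)|/2
= 963.52/2 = 481.76

481.76


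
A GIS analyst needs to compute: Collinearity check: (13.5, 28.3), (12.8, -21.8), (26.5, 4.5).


Cross product: (12.8-13.5)*(4.5-28.3) - ((-21.8)-28.3)*(26.5-13.5)
= 667.96

No, not collinear


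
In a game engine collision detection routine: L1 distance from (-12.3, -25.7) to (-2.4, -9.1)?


|(-12.3)-(-2.4)| + |(-25.7)-(-9.1)| = 9.9 + 16.6 = 26.5

26.5


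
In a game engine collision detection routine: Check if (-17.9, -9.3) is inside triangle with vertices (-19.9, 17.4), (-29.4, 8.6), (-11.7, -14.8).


Cross products: AB x AP = 271.25, BC x BP = -47.73, CA x CP = 154.54
All same sign? no

No, outside


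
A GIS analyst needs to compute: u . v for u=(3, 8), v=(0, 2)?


u . v = u_x*v_x + u_y*v_y = 3*0 + 8*2
= 0 + 16 = 16

16


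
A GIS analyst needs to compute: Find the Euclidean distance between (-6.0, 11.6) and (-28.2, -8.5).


dx=-22.2, dy=-20.1
d^2 = (-22.2)^2 + (-20.1)^2 = 896.85
d = sqrt(896.85) = 29.9475

29.9475


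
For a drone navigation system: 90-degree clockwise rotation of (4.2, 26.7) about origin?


90° CW: (x,y) -> (y, -x)
(4.2,26.7) -> (26.7, -4.2)

(26.7, -4.2)


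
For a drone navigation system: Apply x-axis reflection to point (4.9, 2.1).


Reflection over x-axis: (x,y) -> (x,-y)
(4.9, 2.1) -> (4.9, -2.1)

(4.9, -2.1)


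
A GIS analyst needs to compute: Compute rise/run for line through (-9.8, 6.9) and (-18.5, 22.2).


slope = (y2-y1)/(x2-x1) = (22.2-6.9)/((-18.5)-(-9.8)) = 15.3/(-8.7) = -1.7586

-1.7586


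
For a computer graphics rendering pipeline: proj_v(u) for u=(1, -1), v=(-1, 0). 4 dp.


u.v = -1, |v| = sqrt(1) = 1
Scalar projection = u.v / |v| = -1 / sqrt(1) = -1

-1


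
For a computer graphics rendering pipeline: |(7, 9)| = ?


|u| = sqrt(7^2 + 9^2) = sqrt(130) = 11.4018

11.4018


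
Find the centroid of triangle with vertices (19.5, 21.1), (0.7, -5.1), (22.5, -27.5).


Centroid = ((x_A+x_B+x_C)/3, (y_A+y_B+y_C)/3)
= ((19.5+0.7+22.5)/3, (21.1+(-5.1)+(-27.5))/3)
= (14.2333, -3.8333)

(14.2333, -3.8333)


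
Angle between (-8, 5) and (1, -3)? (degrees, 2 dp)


u.v = -23, |u| = sqrt(89) = 9.434, |v| = sqrt(10) = 3.1623
cos(theta) = u.v/(|u||v|) = -23/sqrt(890) = -0.770962
theta = acos(-0.770962) = 140.44 degrees

140.44 degrees


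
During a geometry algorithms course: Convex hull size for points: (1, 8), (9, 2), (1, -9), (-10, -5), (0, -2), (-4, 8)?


Convex hull vertices (CCW): (-10, -5), (1, -9), (9, 2), (1, 8), (-4, 8)
Count = 5

5


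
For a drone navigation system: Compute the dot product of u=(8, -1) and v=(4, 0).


u . v = u_x*v_x + u_y*v_y = 8*4 + (-1)*0
= 32 + 0 = 32

32


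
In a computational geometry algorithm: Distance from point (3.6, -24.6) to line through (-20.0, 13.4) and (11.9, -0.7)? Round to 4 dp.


|cross product| = 879.44
|line direction| = sqrt(1216.42) = 34.8772
Distance = 879.44/sqrt(1216.42) = 25.2153

25.2153


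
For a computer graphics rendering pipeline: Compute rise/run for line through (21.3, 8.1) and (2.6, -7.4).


slope = (y2-y1)/(x2-x1) = ((-7.4)-8.1)/(2.6-21.3) = (-15.5)/(-18.7) = 0.8289

0.8289


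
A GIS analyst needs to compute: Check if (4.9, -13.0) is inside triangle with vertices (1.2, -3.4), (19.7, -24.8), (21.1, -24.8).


Cross products: AB x AP = -98.42, BC x BP = 16.52, CA x CP = 111.86
All same sign? no

No, outside


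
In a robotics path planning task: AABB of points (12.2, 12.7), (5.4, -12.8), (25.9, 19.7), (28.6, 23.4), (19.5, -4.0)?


x range: [5.4, 28.6]
y range: [-12.8, 23.4]
Bounding box: (5.4,-12.8) to (28.6,23.4)

(5.4,-12.8) to (28.6,23.4)


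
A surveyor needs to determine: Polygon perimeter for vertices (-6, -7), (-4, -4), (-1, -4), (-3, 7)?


Sides: (-6, -7)->(-4, -4): sqrt(13) = 3.605551, (-4, -4)->(-1, -4): sqrt(9) = 3, (-1, -4)->(-3, 7): sqrt(125) = 11.18034, (-3, 7)->(-6, -7): sqrt(205) = 14.317821
Sum = 32.103712
Perimeter = 32.1037

32.1037


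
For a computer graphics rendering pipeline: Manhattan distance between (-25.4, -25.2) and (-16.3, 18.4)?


|(-25.4)-(-16.3)| + |(-25.2)-18.4| = 9.1 + 43.6 = 52.7

52.7


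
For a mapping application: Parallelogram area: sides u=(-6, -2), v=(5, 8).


|u x v| = |(-6)*8 - (-2)*5|
= |(-48) - (-10)| = 38

38


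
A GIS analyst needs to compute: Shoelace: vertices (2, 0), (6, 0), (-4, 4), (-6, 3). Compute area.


Shoelace sum: (2*0 - 6*0) + (6*4 - (-4)*0) + ((-4)*3 - (-6)*4) + ((-6)*0 - 2*3)
= 30
Area = |30|/2 = 15

15


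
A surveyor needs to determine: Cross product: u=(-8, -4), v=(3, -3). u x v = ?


u x v = u_x*v_y - u_y*v_x = (-8)*(-3) - (-4)*3
= 24 - (-12) = 36

36


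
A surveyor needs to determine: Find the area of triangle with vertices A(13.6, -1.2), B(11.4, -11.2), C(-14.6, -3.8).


Area = |x_A(y_B-y_C) + x_B(y_C-y_A) + x_C(y_A-y_B)|/2
= |(-100.64) + (-29.64) + (-146)|/2
= 276.28/2 = 138.14

138.14


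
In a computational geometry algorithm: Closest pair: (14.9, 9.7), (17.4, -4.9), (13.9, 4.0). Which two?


d(P0,P1) = 14.8125, d(P0,P2) = 5.7871, d(P1,P2) = 9.5635
Closest: P0 and P2

Closest pair: (14.9, 9.7) and (13.9, 4.0), distance = 5.7871


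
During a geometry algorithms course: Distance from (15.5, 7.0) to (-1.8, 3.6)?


dx=-17.3, dy=-3.4
d^2 = (-17.3)^2 + (-3.4)^2 = 310.85
d = sqrt(310.85) = 17.6309

17.6309


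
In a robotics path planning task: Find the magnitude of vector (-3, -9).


|u| = sqrt((-3)^2 + (-9)^2) = sqrt(90) = 9.4868

9.4868


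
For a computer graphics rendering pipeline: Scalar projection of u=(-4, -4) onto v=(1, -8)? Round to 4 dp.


u.v = 28, |v| = sqrt(65) = 8.0623
Scalar projection = u.v / |v| = 28 / sqrt(65) = 3.473

3.473


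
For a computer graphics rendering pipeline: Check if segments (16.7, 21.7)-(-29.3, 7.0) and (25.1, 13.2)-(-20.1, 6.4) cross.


Cross products: d1=-441.32, d2=-89.68, d3=514.48, d4=162.84
d1*d2 < 0 and d3*d4 < 0? no

No, they don't intersect


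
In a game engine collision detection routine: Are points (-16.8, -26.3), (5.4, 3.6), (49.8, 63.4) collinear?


Cross product: (5.4-(-16.8))*(63.4-(-26.3)) - (3.6-(-26.3))*(49.8-(-16.8))
= 0

Yes, collinear


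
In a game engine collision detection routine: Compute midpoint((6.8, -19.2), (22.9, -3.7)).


M = ((6.8+22.9)/2, ((-19.2)+(-3.7))/2)
= (14.85, -11.45)

(14.85, -11.45)


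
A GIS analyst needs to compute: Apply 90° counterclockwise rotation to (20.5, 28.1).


90° CCW: (x,y) -> (-y, x)
(20.5,28.1) -> (-28.1, 20.5)

(-28.1, 20.5)


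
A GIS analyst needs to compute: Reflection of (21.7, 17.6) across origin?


Reflection over origin: (x,y) -> (-x,-y)
(21.7, 17.6) -> (-21.7, -17.6)

(-21.7, -17.6)


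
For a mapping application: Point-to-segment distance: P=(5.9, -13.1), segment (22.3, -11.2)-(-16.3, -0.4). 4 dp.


Project P onto AB: t = 0.3813 (clamped to [0,1])
Closest point on segment: (7.5837, -7.0825)
Distance: 6.2486

6.2486


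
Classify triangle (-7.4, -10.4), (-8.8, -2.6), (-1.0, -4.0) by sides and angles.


Side lengths squared: AB^2=62.8, BC^2=62.8, CA^2=81.92
Sorted: [62.8, 62.8, 81.92]
By sides: Isosceles, By angles: Acute

Isosceles, Acute


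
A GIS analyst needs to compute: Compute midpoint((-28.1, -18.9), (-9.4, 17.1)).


M = (((-28.1)+(-9.4))/2, ((-18.9)+17.1)/2)
= (-18.75, -0.9)

(-18.75, -0.9)


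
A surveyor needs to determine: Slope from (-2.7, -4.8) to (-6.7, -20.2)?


slope = (y2-y1)/(x2-x1) = ((-20.2)-(-4.8))/((-6.7)-(-2.7)) = (-15.4)/(-4) = 3.85

3.85


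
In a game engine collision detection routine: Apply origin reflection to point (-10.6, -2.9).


Reflection over origin: (x,y) -> (-x,-y)
(-10.6, -2.9) -> (10.6, 2.9)

(10.6, 2.9)


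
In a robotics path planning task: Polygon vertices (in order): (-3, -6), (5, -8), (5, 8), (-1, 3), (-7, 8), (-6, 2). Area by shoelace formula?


Shoelace sum: ((-3)*(-8) - 5*(-6)) + (5*8 - 5*(-8)) + (5*3 - (-1)*8) + ((-1)*8 - (-7)*3) + ((-7)*2 - (-6)*8) + ((-6)*(-6) - (-3)*2)
= 246
Area = |246|/2 = 123

123


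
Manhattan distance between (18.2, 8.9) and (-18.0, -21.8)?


|18.2-(-18)| + |8.9-(-21.8)| = 36.2 + 30.7 = 66.9

66.9


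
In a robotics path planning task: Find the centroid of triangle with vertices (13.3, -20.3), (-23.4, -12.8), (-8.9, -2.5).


Centroid = ((x_A+x_B+x_C)/3, (y_A+y_B+y_C)/3)
= ((13.3+(-23.4)+(-8.9))/3, ((-20.3)+(-12.8)+(-2.5))/3)
= (-6.3333, -11.8667)

(-6.3333, -11.8667)


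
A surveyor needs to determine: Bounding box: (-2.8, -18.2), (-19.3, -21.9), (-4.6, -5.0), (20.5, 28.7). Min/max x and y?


x range: [-19.3, 20.5]
y range: [-21.9, 28.7]
Bounding box: (-19.3,-21.9) to (20.5,28.7)

(-19.3,-21.9) to (20.5,28.7)


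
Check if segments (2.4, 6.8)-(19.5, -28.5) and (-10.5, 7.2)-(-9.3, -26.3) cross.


Cross products: d1=431.67, d2=962.16, d3=-448.53, d4=-979.02
d1*d2 < 0 and d3*d4 < 0? no

No, they don't intersect


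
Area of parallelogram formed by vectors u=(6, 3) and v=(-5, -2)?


|u x v| = |6*(-2) - 3*(-5)|
= |(-12) - (-15)| = 3

3


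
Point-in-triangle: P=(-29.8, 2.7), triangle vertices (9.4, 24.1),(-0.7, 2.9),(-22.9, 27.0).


Cross products: AB x AP = -614.9, BC x BP = 705.75, CA x CP = -804.9
All same sign? no

No, outside


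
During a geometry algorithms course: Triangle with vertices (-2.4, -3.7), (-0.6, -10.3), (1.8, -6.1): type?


Side lengths squared: AB^2=46.8, BC^2=23.4, CA^2=23.4
Sorted: [23.4, 23.4, 46.8]
By sides: Isosceles, By angles: Right

Isosceles, Right


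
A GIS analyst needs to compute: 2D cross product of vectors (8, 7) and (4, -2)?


u x v = u_x*v_y - u_y*v_x = 8*(-2) - 7*4
= (-16) - 28 = -44

-44


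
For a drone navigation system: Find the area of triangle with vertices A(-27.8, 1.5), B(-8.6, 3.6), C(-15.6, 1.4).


Area = |x_A(y_B-y_C) + x_B(y_C-y_A) + x_C(y_A-y_B)|/2
= |(-61.16) + 0.86 + 32.76|/2
= 27.54/2 = 13.77

13.77


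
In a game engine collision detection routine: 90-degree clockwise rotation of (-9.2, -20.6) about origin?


90° CW: (x,y) -> (y, -x)
(-9.2,-20.6) -> (-20.6, 9.2)

(-20.6, 9.2)


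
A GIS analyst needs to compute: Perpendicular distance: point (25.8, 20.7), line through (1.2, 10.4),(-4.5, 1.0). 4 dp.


|cross product| = 172.53
|line direction| = sqrt(120.85) = 10.9932
Distance = 172.53/sqrt(120.85) = 15.6943

15.6943


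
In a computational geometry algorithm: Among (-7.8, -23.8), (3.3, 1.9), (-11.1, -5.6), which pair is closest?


d(P0,P1) = 27.9946, d(P0,P2) = 18.4968, d(P1,P2) = 16.2361
Closest: P1 and P2

Closest pair: (3.3, 1.9) and (-11.1, -5.6), distance = 16.2361


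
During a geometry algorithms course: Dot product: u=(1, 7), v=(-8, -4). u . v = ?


u . v = u_x*v_x + u_y*v_y = 1*(-8) + 7*(-4)
= (-8) + (-28) = -36

-36


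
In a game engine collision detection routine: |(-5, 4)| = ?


|u| = sqrt((-5)^2 + 4^2) = sqrt(41) = 6.4031

6.4031


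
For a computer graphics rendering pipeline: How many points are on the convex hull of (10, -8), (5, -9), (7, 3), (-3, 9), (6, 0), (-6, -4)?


Convex hull vertices (CCW): (-6, -4), (5, -9), (10, -8), (7, 3), (-3, 9)
Count = 5

5


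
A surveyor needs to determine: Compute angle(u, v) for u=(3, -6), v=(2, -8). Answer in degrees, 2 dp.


u.v = 54, |u| = sqrt(45) = 6.7082, |v| = sqrt(68) = 8.2462
cos(theta) = u.v/(|u||v|) = 54/sqrt(3060) = 0.976187
theta = acos(0.976187) = 12.53 degrees

12.53 degrees


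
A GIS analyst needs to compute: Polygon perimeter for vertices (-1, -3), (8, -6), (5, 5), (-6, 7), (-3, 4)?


Sides: (-1, -3)->(8, -6): sqrt(90) = 9.486833, (8, -6)->(5, 5): sqrt(130) = 11.401754, (5, 5)->(-6, 7): sqrt(125) = 11.18034, (-6, 7)->(-3, 4): sqrt(18) = 4.242641, (-3, 4)->(-1, -3): sqrt(53) = 7.28011
Sum = 43.591678
Perimeter = 43.5917

43.5917


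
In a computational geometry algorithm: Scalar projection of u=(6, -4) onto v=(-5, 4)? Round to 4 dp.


u.v = -46, |v| = sqrt(41) = 6.4031
Scalar projection = u.v / |v| = -46 / sqrt(41) = -7.184

-7.184


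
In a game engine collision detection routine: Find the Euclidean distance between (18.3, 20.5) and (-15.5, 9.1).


dx=-33.8, dy=-11.4
d^2 = (-33.8)^2 + (-11.4)^2 = 1272.4
d = sqrt(1272.4) = 35.6707

35.6707


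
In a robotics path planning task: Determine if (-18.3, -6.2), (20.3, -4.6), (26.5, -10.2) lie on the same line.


Cross product: (20.3-(-18.3))*((-10.2)-(-6.2)) - ((-4.6)-(-6.2))*(26.5-(-18.3))
= -226.08

No, not collinear


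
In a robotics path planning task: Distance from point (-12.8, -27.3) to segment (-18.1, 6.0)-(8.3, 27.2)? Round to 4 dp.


Project P onto AB: t = 0 (clamped to [0,1])
Closest point on segment: (-18.1, 6)
Distance: 33.7191

33.7191


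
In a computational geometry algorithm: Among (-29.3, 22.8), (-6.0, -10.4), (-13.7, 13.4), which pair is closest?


d(P0,P1) = 40.5602, d(P0,P2) = 18.2132, d(P1,P2) = 25.0146
Closest: P0 and P2

Closest pair: (-29.3, 22.8) and (-13.7, 13.4), distance = 18.2132


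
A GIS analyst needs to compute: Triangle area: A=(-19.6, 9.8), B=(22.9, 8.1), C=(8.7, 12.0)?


Area = |x_A(y_B-y_C) + x_B(y_C-y_A) + x_C(y_A-y_B)|/2
= |76.44 + 50.38 + 14.79|/2
= 141.61/2 = 70.805

70.805


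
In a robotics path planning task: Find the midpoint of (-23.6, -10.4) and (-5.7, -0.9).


M = (((-23.6)+(-5.7))/2, ((-10.4)+(-0.9))/2)
= (-14.65, -5.65)

(-14.65, -5.65)


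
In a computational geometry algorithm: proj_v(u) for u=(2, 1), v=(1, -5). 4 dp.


u.v = -3, |v| = sqrt(26) = 5.099
Scalar projection = u.v / |v| = -3 / sqrt(26) = -0.5883

-0.5883


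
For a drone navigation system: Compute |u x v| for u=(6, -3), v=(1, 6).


|u x v| = |6*6 - (-3)*1|
= |36 - (-3)| = 39

39


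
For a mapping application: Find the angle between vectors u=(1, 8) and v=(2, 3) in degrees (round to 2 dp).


u.v = 26, |u| = sqrt(65) = 8.0623, |v| = sqrt(13) = 3.6056
cos(theta) = u.v/(|u||v|) = 26/sqrt(845) = 0.894427
theta = acos(0.894427) = 26.57 degrees

26.57 degrees


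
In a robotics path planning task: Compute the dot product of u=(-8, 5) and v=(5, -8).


u . v = u_x*v_x + u_y*v_y = (-8)*5 + 5*(-8)
= (-40) + (-40) = -80

-80


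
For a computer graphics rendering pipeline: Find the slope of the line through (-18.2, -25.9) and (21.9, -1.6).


slope = (y2-y1)/(x2-x1) = ((-1.6)-(-25.9))/(21.9-(-18.2)) = 24.3/40.1 = 0.606

0.606


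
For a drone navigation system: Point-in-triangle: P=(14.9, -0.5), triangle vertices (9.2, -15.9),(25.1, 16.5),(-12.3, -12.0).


Cross products: AB x AP = 60.18, BC x BP = 345.1, CA x CP = 353.33
All same sign? yes

Yes, inside


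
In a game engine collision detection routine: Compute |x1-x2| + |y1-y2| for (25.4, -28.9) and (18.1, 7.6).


|25.4-18.1| + |(-28.9)-7.6| = 7.3 + 36.5 = 43.8

43.8


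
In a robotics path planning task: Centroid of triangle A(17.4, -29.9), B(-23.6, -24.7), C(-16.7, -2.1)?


Centroid = ((x_A+x_B+x_C)/3, (y_A+y_B+y_C)/3)
= ((17.4+(-23.6)+(-16.7))/3, ((-29.9)+(-24.7)+(-2.1))/3)
= (-7.6333, -18.9)

(-7.6333, -18.9)


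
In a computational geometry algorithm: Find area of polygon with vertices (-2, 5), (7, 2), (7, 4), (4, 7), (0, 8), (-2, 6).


Shoelace sum: ((-2)*2 - 7*5) + (7*4 - 7*2) + (7*7 - 4*4) + (4*8 - 0*7) + (0*6 - (-2)*8) + ((-2)*5 - (-2)*6)
= 58
Area = |58|/2 = 29

29


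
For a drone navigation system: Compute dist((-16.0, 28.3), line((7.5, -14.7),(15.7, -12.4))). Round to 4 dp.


|cross product| = 406.65
|line direction| = sqrt(72.53) = 8.5165
Distance = 406.65/sqrt(72.53) = 47.7487

47.7487


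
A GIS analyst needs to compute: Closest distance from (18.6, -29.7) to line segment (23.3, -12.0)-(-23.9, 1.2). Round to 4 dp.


Project P onto AB: t = 0 (clamped to [0,1])
Closest point on segment: (23.3, -12)
Distance: 18.3134

18.3134


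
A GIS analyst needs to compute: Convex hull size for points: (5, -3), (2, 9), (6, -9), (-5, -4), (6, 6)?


Convex hull vertices (CCW): (-5, -4), (6, -9), (6, 6), (2, 9)
Count = 4

4


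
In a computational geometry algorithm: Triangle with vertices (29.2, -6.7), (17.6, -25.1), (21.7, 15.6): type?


Side lengths squared: AB^2=473.12, BC^2=1673.3, CA^2=553.54
Sorted: [473.12, 553.54, 1673.3]
By sides: Scalene, By angles: Obtuse

Scalene, Obtuse


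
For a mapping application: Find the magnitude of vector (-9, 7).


|u| = sqrt((-9)^2 + 7^2) = sqrt(130) = 11.4018

11.4018


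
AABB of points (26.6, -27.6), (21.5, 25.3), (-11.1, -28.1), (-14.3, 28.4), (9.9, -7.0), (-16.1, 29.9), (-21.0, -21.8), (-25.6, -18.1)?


x range: [-25.6, 26.6]
y range: [-28.1, 29.9]
Bounding box: (-25.6,-28.1) to (26.6,29.9)

(-25.6,-28.1) to (26.6,29.9)


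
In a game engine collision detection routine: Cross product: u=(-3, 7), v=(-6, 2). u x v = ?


u x v = u_x*v_y - u_y*v_x = (-3)*2 - 7*(-6)
= (-6) - (-42) = 36

36


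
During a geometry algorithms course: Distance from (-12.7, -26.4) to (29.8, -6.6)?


dx=42.5, dy=19.8
d^2 = 42.5^2 + 19.8^2 = 2198.29
d = sqrt(2198.29) = 46.8859

46.8859


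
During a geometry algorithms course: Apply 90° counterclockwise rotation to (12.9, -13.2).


90° CCW: (x,y) -> (-y, x)
(12.9,-13.2) -> (13.2, 12.9)

(13.2, 12.9)


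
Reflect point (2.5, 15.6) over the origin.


Reflection over origin: (x,y) -> (-x,-y)
(2.5, 15.6) -> (-2.5, -15.6)

(-2.5, -15.6)


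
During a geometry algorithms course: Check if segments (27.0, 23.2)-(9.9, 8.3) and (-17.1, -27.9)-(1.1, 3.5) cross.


Cross products: d1=-454.72, d2=-188.96, d3=216.72, d4=-49.04
d1*d2 < 0 and d3*d4 < 0? no

No, they don't intersect


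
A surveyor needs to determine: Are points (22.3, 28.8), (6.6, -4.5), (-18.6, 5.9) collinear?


Cross product: (6.6-22.3)*(5.9-28.8) - ((-4.5)-28.8)*((-18.6)-22.3)
= -1002.44

No, not collinear


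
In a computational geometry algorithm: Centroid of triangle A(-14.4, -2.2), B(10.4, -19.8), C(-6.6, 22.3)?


Centroid = ((x_A+x_B+x_C)/3, (y_A+y_B+y_C)/3)
= (((-14.4)+10.4+(-6.6))/3, ((-2.2)+(-19.8)+22.3)/3)
= (-3.5333, 0.1)

(-3.5333, 0.1)


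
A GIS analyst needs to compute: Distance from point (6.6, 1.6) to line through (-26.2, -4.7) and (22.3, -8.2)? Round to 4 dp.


|cross product| = 420.35
|line direction| = sqrt(2364.5) = 48.6261
Distance = 420.35/sqrt(2364.5) = 8.6445

8.6445


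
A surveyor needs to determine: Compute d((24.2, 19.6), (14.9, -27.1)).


dx=-9.3, dy=-46.7
d^2 = (-9.3)^2 + (-46.7)^2 = 2267.38
d = sqrt(2267.38) = 47.617

47.617


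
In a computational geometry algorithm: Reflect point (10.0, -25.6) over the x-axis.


Reflection over x-axis: (x,y) -> (x,-y)
(10, -25.6) -> (10, 25.6)

(10, 25.6)


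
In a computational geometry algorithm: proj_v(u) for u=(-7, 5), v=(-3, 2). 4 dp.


u.v = 31, |v| = sqrt(13) = 3.6056
Scalar projection = u.v / |v| = 31 / sqrt(13) = 8.5979

8.5979


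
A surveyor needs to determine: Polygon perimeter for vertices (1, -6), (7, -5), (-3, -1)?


Sides: (1, -6)->(7, -5): sqrt(37) = 6.082763, (7, -5)->(-3, -1): sqrt(116) = 10.77033, (-3, -1)->(1, -6): sqrt(41) = 6.403124
Sum = 23.256217
Perimeter = 23.2562

23.2562


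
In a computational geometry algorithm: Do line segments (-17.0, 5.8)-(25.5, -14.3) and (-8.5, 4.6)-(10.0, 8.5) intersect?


Cross products: d1=55.35, d2=-482.25, d3=119.85, d4=657.45
d1*d2 < 0 and d3*d4 < 0? no

No, they don't intersect


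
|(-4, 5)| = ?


|u| = sqrt((-4)^2 + 5^2) = sqrt(41) = 6.4031

6.4031


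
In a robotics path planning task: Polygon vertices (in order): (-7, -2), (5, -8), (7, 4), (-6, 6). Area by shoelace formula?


Shoelace sum: ((-7)*(-8) - 5*(-2)) + (5*4 - 7*(-8)) + (7*6 - (-6)*4) + ((-6)*(-2) - (-7)*6)
= 262
Area = |262|/2 = 131

131


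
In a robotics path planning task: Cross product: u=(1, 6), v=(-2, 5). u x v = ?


u x v = u_x*v_y - u_y*v_x = 1*5 - 6*(-2)
= 5 - (-12) = 17

17


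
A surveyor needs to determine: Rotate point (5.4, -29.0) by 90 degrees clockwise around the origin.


90° CW: (x,y) -> (y, -x)
(5.4,-29) -> (-29, -5.4)

(-29, -5.4)


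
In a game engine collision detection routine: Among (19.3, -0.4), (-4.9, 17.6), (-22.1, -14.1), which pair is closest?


d(P0,P1) = 30.1602, d(P0,P2) = 43.6079, d(P1,P2) = 36.0656
Closest: P0 and P1

Closest pair: (19.3, -0.4) and (-4.9, 17.6), distance = 30.1602


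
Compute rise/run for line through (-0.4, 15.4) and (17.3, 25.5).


slope = (y2-y1)/(x2-x1) = (25.5-15.4)/(17.3-(-0.4)) = 10.1/17.7 = 0.5706

0.5706


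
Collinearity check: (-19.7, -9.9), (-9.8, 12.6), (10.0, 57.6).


Cross product: ((-9.8)-(-19.7))*(57.6-(-9.9)) - (12.6-(-9.9))*(10-(-19.7))
= 0

Yes, collinear


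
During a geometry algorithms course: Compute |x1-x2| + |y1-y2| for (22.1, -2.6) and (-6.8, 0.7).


|22.1-(-6.8)| + |(-2.6)-0.7| = 28.9 + 3.3 = 32.2

32.2


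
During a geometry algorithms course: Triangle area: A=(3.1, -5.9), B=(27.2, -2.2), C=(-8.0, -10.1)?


Area = |x_A(y_B-y_C) + x_B(y_C-y_A) + x_C(y_A-y_B)|/2
= |24.49 + (-114.24) + 29.6|/2
= 60.15/2 = 30.075

30.075


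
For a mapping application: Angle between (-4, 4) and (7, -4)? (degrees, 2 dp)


u.v = -44, |u| = sqrt(32) = 5.6569, |v| = sqrt(65) = 8.0623
cos(theta) = u.v/(|u||v|) = -44/sqrt(2080) = -0.964764
theta = acos(-0.964764) = 164.74 degrees

164.74 degrees


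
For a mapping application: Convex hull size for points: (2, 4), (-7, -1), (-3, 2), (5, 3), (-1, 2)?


Convex hull vertices (CCW): (-7, -1), (5, 3), (2, 4), (-3, 2)
Count = 4

4


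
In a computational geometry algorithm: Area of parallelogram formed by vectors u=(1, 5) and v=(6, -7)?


|u x v| = |1*(-7) - 5*6|
= |(-7) - 30| = 37

37


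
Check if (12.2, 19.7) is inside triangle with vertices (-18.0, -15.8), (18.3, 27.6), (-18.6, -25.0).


Cross products: AB x AP = -22.03, BC x BP = -29.35, CA x CP = -256.54
All same sign? yes

Yes, inside


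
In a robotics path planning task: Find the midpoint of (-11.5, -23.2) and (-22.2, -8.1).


M = (((-11.5)+(-22.2))/2, ((-23.2)+(-8.1))/2)
= (-16.85, -15.65)

(-16.85, -15.65)


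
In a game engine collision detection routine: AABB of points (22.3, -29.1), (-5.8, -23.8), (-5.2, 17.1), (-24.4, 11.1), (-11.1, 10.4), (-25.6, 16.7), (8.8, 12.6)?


x range: [-25.6, 22.3]
y range: [-29.1, 17.1]
Bounding box: (-25.6,-29.1) to (22.3,17.1)

(-25.6,-29.1) to (22.3,17.1)


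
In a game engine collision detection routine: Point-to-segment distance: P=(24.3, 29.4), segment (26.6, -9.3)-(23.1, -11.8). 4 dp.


Project P onto AB: t = 0 (clamped to [0,1])
Closest point on segment: (26.6, -9.3)
Distance: 38.7683

38.7683


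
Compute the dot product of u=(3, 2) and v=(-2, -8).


u . v = u_x*v_x + u_y*v_y = 3*(-2) + 2*(-8)
= (-6) + (-16) = -22

-22


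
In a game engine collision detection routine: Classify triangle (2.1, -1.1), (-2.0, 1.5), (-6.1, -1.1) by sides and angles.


Side lengths squared: AB^2=23.57, BC^2=23.57, CA^2=67.24
Sorted: [23.57, 23.57, 67.24]
By sides: Isosceles, By angles: Obtuse

Isosceles, Obtuse


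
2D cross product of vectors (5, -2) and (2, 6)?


u x v = u_x*v_y - u_y*v_x = 5*6 - (-2)*2
= 30 - (-4) = 34

34


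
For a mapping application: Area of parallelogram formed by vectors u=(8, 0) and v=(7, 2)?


|u x v| = |8*2 - 0*7|
= |16 - 0| = 16

16


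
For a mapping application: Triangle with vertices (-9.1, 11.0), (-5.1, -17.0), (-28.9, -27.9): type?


Side lengths squared: AB^2=800, BC^2=685.25, CA^2=1905.25
Sorted: [685.25, 800, 1905.25]
By sides: Scalene, By angles: Obtuse

Scalene, Obtuse


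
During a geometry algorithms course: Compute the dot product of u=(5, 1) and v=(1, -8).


u . v = u_x*v_x + u_y*v_y = 5*1 + 1*(-8)
= 5 + (-8) = -3

-3


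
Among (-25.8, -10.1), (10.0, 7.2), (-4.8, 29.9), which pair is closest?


d(P0,P1) = 39.7609, d(P0,P2) = 45.1774, d(P1,P2) = 27.0985
Closest: P1 and P2

Closest pair: (10.0, 7.2) and (-4.8, 29.9), distance = 27.0985


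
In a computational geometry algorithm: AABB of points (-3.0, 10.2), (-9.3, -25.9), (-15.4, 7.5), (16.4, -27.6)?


x range: [-15.4, 16.4]
y range: [-27.6, 10.2]
Bounding box: (-15.4,-27.6) to (16.4,10.2)

(-15.4,-27.6) to (16.4,10.2)


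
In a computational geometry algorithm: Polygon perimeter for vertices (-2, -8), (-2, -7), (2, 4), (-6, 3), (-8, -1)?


Sides: (-2, -8)->(-2, -7): sqrt(1) = 1, (-2, -7)->(2, 4): sqrt(137) = 11.7047, (2, 4)->(-6, 3): sqrt(65) = 8.062258, (-6, 3)->(-8, -1): sqrt(20) = 4.472136, (-8, -1)->(-2, -8): sqrt(85) = 9.219544
Sum = 34.458638
Perimeter = 34.4586

34.4586
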